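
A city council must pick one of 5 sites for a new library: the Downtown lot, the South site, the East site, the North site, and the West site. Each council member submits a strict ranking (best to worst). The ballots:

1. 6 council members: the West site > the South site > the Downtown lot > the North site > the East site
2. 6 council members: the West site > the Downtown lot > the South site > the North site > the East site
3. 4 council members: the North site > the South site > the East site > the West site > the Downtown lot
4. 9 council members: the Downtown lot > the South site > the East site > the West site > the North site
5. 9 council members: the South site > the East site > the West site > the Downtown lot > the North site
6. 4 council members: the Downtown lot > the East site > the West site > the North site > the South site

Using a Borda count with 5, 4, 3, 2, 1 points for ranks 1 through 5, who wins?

the Downtown lot: 6·3 + 6·4 + 4·1 + 9·5 + 9·2 + 4·5 = 129
the South site: 6·4 + 6·3 + 4·4 + 9·4 + 9·5 + 4·1 = 143
the East site: 6·1 + 6·1 + 4·3 + 9·3 + 9·4 + 4·4 = 103
the North site: 6·2 + 6·2 + 4·5 + 9·1 + 9·1 + 4·2 = 70
the West site: 6·5 + 6·5 + 4·2 + 9·2 + 9·3 + 4·3 = 125
the South site has the highest Borda score (143).

the South site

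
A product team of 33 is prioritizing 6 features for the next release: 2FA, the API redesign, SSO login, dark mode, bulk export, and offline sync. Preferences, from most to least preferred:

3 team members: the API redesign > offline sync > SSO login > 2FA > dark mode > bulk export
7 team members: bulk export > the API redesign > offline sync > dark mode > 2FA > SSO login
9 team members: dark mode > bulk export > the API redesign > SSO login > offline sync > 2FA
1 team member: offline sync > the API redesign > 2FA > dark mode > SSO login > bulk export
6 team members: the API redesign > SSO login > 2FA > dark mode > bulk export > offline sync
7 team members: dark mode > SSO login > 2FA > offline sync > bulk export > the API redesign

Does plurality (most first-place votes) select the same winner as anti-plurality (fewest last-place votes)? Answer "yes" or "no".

yes

Plurality — first-place votes: 2FA 0, the API redesign 9, SSO login 0, dark mode 16, bulk export 7, offline sync 1. Winner: dark mode.
Anti-plurality — last-place votes: 2FA 9, the API redesign 7, SSO login 7, dark mode 0, bulk export 4, offline sync 6. Winner: dark mode.
The two methods agree.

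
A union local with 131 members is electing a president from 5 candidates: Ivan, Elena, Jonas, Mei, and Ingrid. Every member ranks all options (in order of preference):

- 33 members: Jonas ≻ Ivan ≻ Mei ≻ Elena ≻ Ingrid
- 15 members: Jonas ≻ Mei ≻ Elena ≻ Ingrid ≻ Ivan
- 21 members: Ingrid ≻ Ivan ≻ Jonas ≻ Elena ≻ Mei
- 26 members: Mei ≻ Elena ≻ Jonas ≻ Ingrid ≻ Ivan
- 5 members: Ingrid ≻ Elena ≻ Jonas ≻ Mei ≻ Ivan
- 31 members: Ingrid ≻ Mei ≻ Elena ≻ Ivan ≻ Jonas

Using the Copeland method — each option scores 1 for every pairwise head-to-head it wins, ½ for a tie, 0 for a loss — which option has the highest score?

Jonas

Ivan: loses to Elena, Jonas, Mei, and Ingrid → score 0.
Elena: beats Ivan and Ingrid; loses to Jonas and Mei → score 2.
Jonas: beats Ivan, Elena, Mei, and Ingrid → score 4.
Mei: beats Ivan, Elena, and Ingrid; loses to Jonas → score 3.
Ingrid: beats Ivan; loses to Elena, Jonas, and Mei → score 1.
Jonas has the best pairwise record.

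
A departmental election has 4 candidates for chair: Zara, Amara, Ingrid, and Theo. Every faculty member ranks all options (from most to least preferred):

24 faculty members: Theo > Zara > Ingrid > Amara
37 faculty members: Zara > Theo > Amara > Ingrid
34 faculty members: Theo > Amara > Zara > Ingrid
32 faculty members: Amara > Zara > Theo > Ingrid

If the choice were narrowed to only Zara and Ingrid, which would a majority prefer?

Zara

Voters preferring Zara to Ingrid: 127; preferring Ingrid to Zara: 0.
Zara wins the head-to-head.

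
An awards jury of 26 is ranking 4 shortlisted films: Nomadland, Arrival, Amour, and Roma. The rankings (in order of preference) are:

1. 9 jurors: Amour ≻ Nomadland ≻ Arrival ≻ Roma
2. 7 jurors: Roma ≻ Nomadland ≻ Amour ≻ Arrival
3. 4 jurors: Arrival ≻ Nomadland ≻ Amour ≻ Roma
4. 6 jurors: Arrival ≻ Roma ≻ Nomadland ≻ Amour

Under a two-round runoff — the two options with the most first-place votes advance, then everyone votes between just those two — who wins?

Amour

Round 1 first-place votes: Nomadland 0, Arrival 10, Amour 9, Roma 7.
Arrival and Amour advance.
Runoff: Arrival is preferred to Amour by 10 voters; Amour by 16.
Amour wins the runoff.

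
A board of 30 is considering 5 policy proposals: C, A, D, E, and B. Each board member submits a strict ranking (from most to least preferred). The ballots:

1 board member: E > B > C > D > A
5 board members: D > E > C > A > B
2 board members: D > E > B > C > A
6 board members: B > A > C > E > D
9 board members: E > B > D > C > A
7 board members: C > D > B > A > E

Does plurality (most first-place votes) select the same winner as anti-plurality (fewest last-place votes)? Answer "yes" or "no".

no

Plurality — first-place votes: C 7, A 0, D 7, E 10, B 6. Winner: E.
Anti-plurality — last-place votes: C 0, A 12, D 6, E 7, B 5. Winner: C.
The two methods disagree.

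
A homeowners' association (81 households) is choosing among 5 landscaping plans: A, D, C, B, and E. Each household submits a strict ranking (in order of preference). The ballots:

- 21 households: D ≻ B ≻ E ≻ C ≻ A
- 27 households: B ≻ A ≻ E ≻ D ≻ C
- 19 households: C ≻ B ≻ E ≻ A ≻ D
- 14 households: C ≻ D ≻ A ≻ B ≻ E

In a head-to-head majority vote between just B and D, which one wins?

Voters preferring B to D: 46; preferring D to B: 35.
B wins the head-to-head.

B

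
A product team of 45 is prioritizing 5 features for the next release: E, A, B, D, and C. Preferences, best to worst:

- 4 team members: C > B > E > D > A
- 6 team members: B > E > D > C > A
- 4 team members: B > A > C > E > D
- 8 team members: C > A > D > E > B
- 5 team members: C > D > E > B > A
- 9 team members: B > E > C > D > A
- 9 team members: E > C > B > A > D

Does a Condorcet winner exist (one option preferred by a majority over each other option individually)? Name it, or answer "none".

Checking pairwise contests:
B beats E 23–22.
E beats A 33–12.
C beats B 26–19.
E beats D 32–13.
E beats C 24–21.
Every option loses at least one head-to-head, so there is no Condorcet winner.

none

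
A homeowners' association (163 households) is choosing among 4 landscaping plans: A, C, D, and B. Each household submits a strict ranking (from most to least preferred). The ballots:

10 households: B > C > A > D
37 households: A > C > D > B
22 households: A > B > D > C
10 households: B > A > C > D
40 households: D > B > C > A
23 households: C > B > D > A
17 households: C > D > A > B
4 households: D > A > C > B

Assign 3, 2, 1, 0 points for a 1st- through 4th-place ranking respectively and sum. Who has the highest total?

C

A: 10·1 + 37·3 + 22·3 + 10·2 + 40·0 + 23·0 + 17·1 + 4·2 = 232
C: 10·2 + 37·2 + 22·0 + 10·1 + 40·1 + 23·3 + 17·3 + 4·1 = 268
D: 10·0 + 37·1 + 22·1 + 10·0 + 40·3 + 23·1 + 17·2 + 4·3 = 248
B: 10·3 + 37·0 + 22·2 + 10·3 + 40·2 + 23·2 + 17·0 + 4·0 = 230
C has the highest Borda score (268).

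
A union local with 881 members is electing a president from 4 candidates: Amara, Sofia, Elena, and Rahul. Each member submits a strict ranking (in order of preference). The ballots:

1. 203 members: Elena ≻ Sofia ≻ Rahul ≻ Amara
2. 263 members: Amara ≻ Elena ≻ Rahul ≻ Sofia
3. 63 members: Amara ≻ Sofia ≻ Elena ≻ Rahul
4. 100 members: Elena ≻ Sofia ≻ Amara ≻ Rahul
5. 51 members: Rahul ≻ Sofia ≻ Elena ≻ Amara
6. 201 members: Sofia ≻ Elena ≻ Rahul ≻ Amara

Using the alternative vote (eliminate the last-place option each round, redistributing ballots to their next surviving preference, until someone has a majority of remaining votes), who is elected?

Elena

Round 1: Amara 326, Sofia 201, Elena 303, Rahul 51. Eliminate Rahul.
Round 2: Amara 326, Sofia 252, Elena 303. Eliminate Sofia.
Round 3: Amara 326, Elena 555. Elena has a majority.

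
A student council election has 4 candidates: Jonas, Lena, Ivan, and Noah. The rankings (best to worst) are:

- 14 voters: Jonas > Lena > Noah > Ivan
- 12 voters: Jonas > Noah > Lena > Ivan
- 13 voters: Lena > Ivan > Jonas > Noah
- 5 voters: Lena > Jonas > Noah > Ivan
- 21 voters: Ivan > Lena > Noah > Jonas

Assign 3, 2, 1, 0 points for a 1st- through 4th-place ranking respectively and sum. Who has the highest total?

Jonas: 14·3 + 12·3 + 13·1 + 5·2 + 21·0 = 101
Lena: 14·2 + 12·1 + 13·3 + 5·3 + 21·2 = 136
Ivan: 14·0 + 12·0 + 13·2 + 5·0 + 21·3 = 89
Noah: 14·1 + 12·2 + 13·0 + 5·1 + 21·1 = 64
Lena has the highest Borda score (136).

Lena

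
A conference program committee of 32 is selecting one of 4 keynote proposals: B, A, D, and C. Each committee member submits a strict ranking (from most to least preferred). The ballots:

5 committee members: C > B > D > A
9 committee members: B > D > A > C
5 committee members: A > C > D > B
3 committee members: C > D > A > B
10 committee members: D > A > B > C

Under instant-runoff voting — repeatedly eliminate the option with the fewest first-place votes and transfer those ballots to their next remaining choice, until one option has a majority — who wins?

Round 1: B 9, A 5, D 10, C 8. Eliminate A.
Round 2: B 9, D 10, C 13. Eliminate B.
Round 3: D 19, C 13. D has a majority.

D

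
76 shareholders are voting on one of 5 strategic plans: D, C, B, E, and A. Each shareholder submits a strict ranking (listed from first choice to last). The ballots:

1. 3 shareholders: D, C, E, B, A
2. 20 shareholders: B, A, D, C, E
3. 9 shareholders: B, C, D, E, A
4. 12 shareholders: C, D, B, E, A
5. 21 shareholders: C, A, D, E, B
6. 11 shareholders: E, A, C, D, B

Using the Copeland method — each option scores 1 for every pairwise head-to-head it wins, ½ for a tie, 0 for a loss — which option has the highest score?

D: beats B and E; loses to C and A → score 2.
C: beats D, B, E, and A → score 4.
B: beats E and A; loses to D and C → score 2.
E: loses to D, C, B, and A → score 0.
A: beats D and E; loses to C and B → score 2.
C has the best pairwise record.

C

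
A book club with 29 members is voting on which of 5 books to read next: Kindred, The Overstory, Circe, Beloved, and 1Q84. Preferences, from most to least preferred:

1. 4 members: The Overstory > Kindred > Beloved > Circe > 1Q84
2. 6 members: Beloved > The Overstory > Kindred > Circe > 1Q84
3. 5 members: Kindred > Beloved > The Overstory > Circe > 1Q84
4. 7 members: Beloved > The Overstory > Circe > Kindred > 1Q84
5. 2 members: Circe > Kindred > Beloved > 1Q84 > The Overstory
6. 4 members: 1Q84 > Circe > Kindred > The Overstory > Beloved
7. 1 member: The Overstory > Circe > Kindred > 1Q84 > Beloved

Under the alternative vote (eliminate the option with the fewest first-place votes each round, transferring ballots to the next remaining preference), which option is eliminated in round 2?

1Q84

Round 1: Kindred 5, The Overstory 5, Circe 2, Beloved 13, 1Q84 4. Eliminate Circe.
Round 2: Kindred 7, The Overstory 5, Beloved 13, 1Q84 4. Eliminate 1Q84.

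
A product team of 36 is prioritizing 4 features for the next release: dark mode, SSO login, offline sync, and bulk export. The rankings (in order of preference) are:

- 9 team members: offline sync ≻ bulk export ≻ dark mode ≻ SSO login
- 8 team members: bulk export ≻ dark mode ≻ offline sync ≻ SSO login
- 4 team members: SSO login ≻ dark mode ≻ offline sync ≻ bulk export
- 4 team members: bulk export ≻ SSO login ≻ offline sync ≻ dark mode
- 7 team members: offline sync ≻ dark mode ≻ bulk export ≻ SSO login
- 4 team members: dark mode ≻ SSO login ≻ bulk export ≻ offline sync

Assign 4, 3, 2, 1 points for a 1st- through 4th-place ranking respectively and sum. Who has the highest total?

dark mode: 9·2 + 8·3 + 4·3 + 4·1 + 7·3 + 4·4 = 95
SSO login: 9·1 + 8·1 + 4·4 + 4·3 + 7·1 + 4·3 = 64
offline sync: 9·4 + 8·2 + 4·2 + 4·2 + 7·4 + 4·1 = 100
bulk export: 9·3 + 8·4 + 4·1 + 4·4 + 7·2 + 4·2 = 101
bulk export has the highest Borda score (101).

bulk export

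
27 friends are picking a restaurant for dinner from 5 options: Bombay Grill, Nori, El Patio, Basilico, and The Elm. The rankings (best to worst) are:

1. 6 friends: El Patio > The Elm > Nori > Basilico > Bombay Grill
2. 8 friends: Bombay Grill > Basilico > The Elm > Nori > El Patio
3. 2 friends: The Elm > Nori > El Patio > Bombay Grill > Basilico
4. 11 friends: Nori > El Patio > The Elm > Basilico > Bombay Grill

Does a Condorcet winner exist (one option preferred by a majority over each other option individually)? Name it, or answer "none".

none

Checking pairwise contests:
Nori beats Bombay Grill 19–8.
The Elm beats Nori 16–11.
Nori beats El Patio 21–6.
Nori beats Basilico 19–8.
El Patio beats The Elm 17–10.
Every option loses at least one head-to-head, so there is no Condorcet winner.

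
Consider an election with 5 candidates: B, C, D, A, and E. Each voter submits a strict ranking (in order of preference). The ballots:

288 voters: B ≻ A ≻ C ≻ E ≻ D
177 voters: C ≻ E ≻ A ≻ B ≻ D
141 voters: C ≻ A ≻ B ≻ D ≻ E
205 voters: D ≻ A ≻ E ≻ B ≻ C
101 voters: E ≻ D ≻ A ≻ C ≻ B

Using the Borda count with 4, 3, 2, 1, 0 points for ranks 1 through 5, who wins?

B: 288·4 + 177·1 + 141·2 + 205·1 + 101·0 = 1816
C: 288·2 + 177·4 + 141·4 + 205·0 + 101·1 = 1949
D: 288·0 + 177·0 + 141·1 + 205·4 + 101·3 = 1264
A: 288·3 + 177·2 + 141·3 + 205·3 + 101·2 = 2458
E: 288·1 + 177·3 + 141·0 + 205·2 + 101·4 = 1633
A has the highest Borda score (2458).

A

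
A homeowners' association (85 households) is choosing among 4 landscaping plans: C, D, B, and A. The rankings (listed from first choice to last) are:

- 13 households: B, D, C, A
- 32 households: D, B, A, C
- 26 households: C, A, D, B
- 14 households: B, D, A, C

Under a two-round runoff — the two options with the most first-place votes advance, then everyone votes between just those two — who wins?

D

Round 1 first-place votes: C 26, D 32, B 27, A 0.
D and B advance.
Runoff: D is preferred to B by 58 voters; B by 27.
D wins the runoff.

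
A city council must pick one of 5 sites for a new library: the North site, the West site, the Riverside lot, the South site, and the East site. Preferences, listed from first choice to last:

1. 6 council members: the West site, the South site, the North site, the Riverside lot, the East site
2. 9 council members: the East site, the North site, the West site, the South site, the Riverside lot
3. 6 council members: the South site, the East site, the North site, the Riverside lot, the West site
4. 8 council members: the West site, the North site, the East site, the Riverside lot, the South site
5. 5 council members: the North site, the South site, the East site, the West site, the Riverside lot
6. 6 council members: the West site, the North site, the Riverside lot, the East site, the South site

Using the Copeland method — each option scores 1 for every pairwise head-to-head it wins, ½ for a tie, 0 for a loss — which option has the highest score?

the North site

the North site: beats the Riverside lot, the South site, and the East site; ties the West site → score 3.5.
the West site: beats the Riverside lot and the South site; ties the North site and the East site → score 3.
the Riverside lot: loses to the North site, the West site, the South site, and the East site → score 0.
the South site: beats the Riverside lot; loses to the North site, the West site, and the East site → score 1.
the East site: beats the Riverside lot and the South site; ties the West site; loses to the North site → score 2.5.
the North site has the best pairwise record.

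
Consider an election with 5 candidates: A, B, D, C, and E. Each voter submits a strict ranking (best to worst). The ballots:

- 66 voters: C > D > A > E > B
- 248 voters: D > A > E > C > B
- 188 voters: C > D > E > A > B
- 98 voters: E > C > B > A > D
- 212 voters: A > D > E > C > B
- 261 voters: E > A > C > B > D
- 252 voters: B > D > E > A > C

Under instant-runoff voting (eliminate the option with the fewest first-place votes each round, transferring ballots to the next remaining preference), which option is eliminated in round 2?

B

Round 1: A 212, B 252, D 248, C 254, E 359. Eliminate A.
Round 2: B 252, D 460, C 254, E 359. Eliminate B.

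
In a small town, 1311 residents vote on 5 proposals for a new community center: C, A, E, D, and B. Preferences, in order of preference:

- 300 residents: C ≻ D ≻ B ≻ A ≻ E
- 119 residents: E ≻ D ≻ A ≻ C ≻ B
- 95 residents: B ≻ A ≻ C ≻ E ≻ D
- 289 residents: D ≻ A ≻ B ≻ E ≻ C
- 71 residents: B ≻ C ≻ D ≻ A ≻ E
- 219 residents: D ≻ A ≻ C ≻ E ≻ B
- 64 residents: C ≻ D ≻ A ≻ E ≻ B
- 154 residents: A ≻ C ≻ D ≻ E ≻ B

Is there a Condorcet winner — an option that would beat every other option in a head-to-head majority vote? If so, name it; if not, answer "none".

Checking pairwise contests:
A beats C 876–435.
D beats A 1062–249.
C beats E 903–408.
C beats D 684–627.
C beats B 856–455.
Every option loses at least one head-to-head, so there is no Condorcet winner.

none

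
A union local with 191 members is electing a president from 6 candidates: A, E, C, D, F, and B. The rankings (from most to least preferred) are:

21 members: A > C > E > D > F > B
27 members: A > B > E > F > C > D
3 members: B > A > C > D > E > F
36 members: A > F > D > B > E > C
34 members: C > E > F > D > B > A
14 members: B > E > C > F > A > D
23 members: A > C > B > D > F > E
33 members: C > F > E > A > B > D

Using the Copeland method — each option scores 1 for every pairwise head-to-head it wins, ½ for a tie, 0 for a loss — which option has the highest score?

A

A: beats E, C, D, F, and B → score 5.
E: beats D and F; loses to A, C, and B → score 2.
C: beats E, D, F, and B; loses to A → score 4.
D: loses to A, E, C, F, and B → score 0.
F: beats D and B; loses to A, E, and C → score 2.
B: beats E and D; loses to A, C, and F → score 2.
A has the best pairwise record.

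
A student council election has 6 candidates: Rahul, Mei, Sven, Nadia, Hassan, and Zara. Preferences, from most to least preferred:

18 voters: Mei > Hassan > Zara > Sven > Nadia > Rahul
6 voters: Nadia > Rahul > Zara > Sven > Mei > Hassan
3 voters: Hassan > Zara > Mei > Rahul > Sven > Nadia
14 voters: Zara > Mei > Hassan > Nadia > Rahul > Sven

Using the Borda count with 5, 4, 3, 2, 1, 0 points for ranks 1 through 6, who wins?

Mei

Rahul: 18·0 + 6·4 + 3·2 + 14·1 = 44
Mei: 18·5 + 6·1 + 3·3 + 14·4 = 161
Sven: 18·2 + 6·2 + 3·1 + 14·0 = 51
Nadia: 18·1 + 6·5 + 3·0 + 14·2 = 76
Hassan: 18·4 + 6·0 + 3·5 + 14·3 = 129
Zara: 18·3 + 6·3 + 3·4 + 14·5 = 154
Mei has the highest Borda score (161).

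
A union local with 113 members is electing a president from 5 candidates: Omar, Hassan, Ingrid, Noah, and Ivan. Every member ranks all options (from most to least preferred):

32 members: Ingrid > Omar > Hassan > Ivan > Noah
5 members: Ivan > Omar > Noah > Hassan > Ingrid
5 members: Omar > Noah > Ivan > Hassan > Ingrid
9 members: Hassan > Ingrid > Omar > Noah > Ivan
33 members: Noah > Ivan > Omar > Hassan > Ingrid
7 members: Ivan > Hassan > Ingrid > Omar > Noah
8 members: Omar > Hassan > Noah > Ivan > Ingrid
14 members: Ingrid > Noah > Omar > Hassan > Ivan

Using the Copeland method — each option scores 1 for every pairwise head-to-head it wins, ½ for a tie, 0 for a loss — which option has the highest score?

Omar: beats Hassan, Noah, and Ivan; loses to Ingrid → score 3.
Hassan: beats Ingrid and Ivan; loses to Omar and Noah → score 2.
Ingrid: beats Omar and Noah; loses to Hassan and Ivan → score 2.
Noah: beats Hassan and Ivan; loses to Omar and Ingrid → score 2.
Ivan: beats Ingrid; loses to Omar, Hassan, and Noah → score 1.
Omar has the best pairwise record.

Omar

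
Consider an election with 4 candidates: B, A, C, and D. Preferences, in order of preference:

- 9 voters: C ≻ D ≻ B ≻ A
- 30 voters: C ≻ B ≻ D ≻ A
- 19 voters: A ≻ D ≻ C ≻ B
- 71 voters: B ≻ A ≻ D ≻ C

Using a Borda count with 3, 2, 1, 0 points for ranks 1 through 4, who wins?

B

B: 9·1 + 30·2 + 19·0 + 71·3 = 282
A: 9·0 + 30·0 + 19·3 + 71·2 = 199
C: 9·3 + 30·3 + 19·1 + 71·0 = 136
D: 9·2 + 30·1 + 19·2 + 71·1 = 157
B has the highest Borda score (282).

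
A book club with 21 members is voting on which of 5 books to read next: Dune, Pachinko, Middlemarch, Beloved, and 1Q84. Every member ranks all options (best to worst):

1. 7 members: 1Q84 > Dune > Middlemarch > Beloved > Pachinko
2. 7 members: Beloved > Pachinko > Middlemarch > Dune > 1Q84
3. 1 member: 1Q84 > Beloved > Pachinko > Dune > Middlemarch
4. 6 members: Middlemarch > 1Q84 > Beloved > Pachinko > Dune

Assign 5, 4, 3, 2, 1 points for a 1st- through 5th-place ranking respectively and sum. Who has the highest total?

Dune: 7·4 + 7·2 + 1·2 + 6·1 = 50
Pachinko: 7·1 + 7·4 + 1·3 + 6·2 = 50
Middlemarch: 7·3 + 7·3 + 1·1 + 6·5 = 73
Beloved: 7·2 + 7·5 + 1·4 + 6·3 = 71
1Q84: 7·5 + 7·1 + 1·5 + 6·4 = 71
Middlemarch has the highest Borda score (73).

Middlemarch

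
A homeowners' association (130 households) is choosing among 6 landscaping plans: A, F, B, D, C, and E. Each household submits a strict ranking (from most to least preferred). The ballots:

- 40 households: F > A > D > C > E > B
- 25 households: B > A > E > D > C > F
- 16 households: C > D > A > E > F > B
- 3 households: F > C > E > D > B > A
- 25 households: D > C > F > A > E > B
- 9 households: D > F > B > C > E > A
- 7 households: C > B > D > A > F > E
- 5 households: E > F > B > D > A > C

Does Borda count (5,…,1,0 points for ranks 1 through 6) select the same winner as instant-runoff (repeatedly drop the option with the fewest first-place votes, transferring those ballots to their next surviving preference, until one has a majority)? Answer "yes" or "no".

Borda — scores: A 377, F 369, B 198, D 441, C 350, E 215. Winner: D.
Instant-runoff — R1 A 0, F 43, B 25, D 34, C 23, E 5 (A out); R2 F 43, B 25, D 34, C 23, E 5 (E out); R3 F 48, B 25, D 34, C 23 (C out); R4 F 48, B 32, D 50 (B out); R5 F 48, D 82 (D winner). Winner: D.
The two methods agree.

yes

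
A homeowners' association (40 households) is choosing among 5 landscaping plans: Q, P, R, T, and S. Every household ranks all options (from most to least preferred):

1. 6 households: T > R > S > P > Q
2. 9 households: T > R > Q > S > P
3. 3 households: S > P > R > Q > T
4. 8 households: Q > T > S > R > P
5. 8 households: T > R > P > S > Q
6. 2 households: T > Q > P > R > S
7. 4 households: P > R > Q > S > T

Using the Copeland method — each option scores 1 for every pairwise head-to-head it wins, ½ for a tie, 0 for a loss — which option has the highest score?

T

Q: beats S; loses to P, R, and T → score 1.
P: beats Q; loses to R, T, and S → score 1.
R: beats Q, P, and S; loses to T → score 3.
T: beats Q, P, R, and S → score 4.
S: beats P; loses to Q, R, and T → score 1.
T has the best pairwise record.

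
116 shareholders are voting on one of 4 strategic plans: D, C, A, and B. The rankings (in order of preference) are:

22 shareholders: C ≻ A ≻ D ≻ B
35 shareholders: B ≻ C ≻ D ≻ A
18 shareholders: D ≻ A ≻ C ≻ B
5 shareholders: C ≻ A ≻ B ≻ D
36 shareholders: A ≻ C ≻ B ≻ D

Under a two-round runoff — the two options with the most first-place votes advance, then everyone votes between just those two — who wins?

Round 1 first-place votes: D 18, C 27, A 36, B 35.
A and B advance.
Runoff: A is preferred to B by 81 voters; B by 35.
A wins the runoff.

A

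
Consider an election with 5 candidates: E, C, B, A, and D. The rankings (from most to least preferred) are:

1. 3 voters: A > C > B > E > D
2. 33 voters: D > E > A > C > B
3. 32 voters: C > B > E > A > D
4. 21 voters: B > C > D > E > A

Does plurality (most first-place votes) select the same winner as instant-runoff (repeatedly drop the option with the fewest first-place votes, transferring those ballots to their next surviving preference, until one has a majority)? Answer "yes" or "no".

Plurality — first-place votes: E 0, C 32, B 21, A 3, D 33. Winner: D.
Instant-runoff — R1 E 0, C 32, B 21, A 3, D 33 (E out); R2 C 32, B 21, A 3, D 33 (A out); R3 C 35, B 21, D 33 (B out); R4 C 56, D 33 (C winner). Winner: C.
The two methods disagree.

no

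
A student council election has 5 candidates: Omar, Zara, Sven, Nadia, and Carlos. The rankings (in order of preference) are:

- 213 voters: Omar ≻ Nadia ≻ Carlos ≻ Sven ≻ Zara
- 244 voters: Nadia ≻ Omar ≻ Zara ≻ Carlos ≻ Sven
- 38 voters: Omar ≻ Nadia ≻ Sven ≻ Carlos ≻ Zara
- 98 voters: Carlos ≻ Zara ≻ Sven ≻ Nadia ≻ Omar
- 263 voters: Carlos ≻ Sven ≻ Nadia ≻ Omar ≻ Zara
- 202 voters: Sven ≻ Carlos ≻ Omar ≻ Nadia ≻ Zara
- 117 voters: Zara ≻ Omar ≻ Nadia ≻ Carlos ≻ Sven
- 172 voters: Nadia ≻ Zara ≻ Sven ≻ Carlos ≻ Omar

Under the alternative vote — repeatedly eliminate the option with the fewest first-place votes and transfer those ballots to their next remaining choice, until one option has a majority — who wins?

Nadia

Round 1: Omar 251, Zara 117, Sven 202, Nadia 416, Carlos 361. Eliminate Zara.
Round 2: Omar 368, Sven 202, Nadia 416, Carlos 361. Eliminate Sven.
Round 3: Omar 368, Nadia 416, Carlos 563. Eliminate Omar.
Round 4: Nadia 784, Carlos 563. Nadia has a majority.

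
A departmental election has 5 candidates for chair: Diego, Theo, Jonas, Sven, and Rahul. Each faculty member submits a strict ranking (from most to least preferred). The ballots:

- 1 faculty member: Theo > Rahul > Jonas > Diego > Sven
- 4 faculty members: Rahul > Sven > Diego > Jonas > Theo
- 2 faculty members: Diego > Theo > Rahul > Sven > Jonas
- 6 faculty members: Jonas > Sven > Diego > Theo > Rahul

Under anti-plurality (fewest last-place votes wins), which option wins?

Diego

Last-place votes: Diego 0, Theo 4, Jonas 2, Sven 1, Rahul 6.
Diego is ranked last by the fewest voters, so Diego wins.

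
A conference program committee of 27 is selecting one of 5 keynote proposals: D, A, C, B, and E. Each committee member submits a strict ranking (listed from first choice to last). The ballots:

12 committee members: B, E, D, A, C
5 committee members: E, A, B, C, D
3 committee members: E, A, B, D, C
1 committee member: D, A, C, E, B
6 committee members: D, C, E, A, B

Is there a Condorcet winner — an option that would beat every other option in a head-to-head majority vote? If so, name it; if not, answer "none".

E vs D: 20–7 for E.
E vs A: 26–1 for E.
E vs C: 20–7 for E.
E vs B: 15–12 for E.
E beats every other option head-to-head.

E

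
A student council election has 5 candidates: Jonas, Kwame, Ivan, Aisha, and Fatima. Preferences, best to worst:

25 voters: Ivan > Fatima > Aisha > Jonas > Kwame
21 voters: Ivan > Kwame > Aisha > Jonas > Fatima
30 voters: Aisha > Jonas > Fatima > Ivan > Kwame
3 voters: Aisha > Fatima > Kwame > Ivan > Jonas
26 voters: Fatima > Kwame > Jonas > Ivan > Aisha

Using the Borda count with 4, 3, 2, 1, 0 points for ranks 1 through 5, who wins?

Fatima

Jonas: 25·1 + 21·1 + 30·3 + 3·0 + 26·2 = 188
Kwame: 25·0 + 21·3 + 30·0 + 3·2 + 26·3 = 147
Ivan: 25·4 + 21·4 + 30·1 + 3·1 + 26·1 = 243
Aisha: 25·2 + 21·2 + 30·4 + 3·4 + 26·0 = 224
Fatima: 25·3 + 21·0 + 30·2 + 3·3 + 26·4 = 248
Fatima has the highest Borda score (248).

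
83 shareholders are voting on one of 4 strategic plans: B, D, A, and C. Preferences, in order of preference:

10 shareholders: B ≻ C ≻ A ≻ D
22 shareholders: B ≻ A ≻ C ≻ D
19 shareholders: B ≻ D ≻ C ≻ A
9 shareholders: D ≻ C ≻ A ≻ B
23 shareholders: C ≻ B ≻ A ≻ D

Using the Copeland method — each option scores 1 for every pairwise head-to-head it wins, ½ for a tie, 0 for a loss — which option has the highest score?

B

B: beats D, A, and C → score 3.
D: loses to B, A, and C → score 0.
A: beats D; loses to B and C → score 1.
C: beats D and A; loses to B → score 2.
B has the best pairwise record.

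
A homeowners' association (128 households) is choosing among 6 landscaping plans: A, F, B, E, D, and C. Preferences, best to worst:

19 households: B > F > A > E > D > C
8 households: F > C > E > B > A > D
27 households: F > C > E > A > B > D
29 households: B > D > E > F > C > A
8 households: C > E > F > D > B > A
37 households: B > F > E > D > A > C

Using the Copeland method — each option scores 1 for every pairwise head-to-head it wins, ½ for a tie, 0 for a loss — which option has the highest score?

A: loses to F, B, E, D, and C → score 0.
F: beats A, E, D, and C; loses to B → score 4.
B: beats A, F, E, D, and C → score 5.
E: beats A, D, and C; loses to F and B → score 3.
D: beats A and C; loses to F, B, and E → score 2.
C: beats A; loses to F, B, E, and D → score 1.
B has the best pairwise record.

B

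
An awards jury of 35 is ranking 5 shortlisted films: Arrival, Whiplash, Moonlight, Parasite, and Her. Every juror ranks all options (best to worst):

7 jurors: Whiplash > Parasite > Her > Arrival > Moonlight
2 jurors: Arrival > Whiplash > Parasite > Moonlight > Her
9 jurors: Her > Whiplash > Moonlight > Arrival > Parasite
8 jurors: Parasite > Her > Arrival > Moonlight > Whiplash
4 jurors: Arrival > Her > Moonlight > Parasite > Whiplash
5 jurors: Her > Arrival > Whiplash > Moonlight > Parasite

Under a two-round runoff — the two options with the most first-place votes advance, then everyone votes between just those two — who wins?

Round 1 first-place votes: Arrival 6, Whiplash 7, Moonlight 0, Parasite 8, Her 14.
Her and Parasite advance.
Runoff: Her is preferred to Parasite by 18 voters; Parasite by 17.
Her wins the runoff.

Her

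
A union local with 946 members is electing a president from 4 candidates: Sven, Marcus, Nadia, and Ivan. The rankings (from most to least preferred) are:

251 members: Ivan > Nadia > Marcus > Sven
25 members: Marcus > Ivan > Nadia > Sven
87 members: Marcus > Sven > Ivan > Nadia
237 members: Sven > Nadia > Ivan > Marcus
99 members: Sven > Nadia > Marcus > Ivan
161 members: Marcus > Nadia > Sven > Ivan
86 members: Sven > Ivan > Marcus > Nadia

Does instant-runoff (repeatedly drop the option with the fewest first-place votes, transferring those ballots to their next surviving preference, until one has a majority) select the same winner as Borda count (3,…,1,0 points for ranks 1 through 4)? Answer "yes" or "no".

no

Instant-runoff — R1 Sven 422, Marcus 273, Nadia 0, Ivan 251 (Nadia out); R2 Sven 422, Marcus 273, Ivan 251 (Ivan out); R3 Sven 422, Marcus 524 (Marcus winner). Winner: Marcus.
Borda — scores: Sven 1601, Marcus 1255, Nadia 1521, Ivan 1299. Winner: Sven.
The two methods disagree.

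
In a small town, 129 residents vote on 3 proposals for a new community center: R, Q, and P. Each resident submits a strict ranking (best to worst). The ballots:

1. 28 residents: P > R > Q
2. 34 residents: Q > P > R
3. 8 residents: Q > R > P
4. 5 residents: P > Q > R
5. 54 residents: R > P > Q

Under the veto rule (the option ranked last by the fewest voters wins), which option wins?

P

Last-place votes: R 39, Q 82, P 8.
P is ranked last by the fewest voters, so P wins.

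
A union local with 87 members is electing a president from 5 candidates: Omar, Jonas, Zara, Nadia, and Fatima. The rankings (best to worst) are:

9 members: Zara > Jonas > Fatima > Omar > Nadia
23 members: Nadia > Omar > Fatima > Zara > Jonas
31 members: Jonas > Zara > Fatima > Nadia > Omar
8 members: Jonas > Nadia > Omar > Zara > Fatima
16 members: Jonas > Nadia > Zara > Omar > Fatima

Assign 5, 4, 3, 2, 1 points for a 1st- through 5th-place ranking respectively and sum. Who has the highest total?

Omar: 9·2 + 23·4 + 31·1 + 8·3 + 16·2 = 197
Jonas: 9·4 + 23·1 + 31·5 + 8·5 + 16·5 = 334
Zara: 9·5 + 23·2 + 31·4 + 8·2 + 16·3 = 279
Nadia: 9·1 + 23·5 + 31·2 + 8·4 + 16·4 = 282
Fatima: 9·3 + 23·3 + 31·3 + 8·1 + 16·1 = 213
Jonas has the highest Borda score (334).

Jonas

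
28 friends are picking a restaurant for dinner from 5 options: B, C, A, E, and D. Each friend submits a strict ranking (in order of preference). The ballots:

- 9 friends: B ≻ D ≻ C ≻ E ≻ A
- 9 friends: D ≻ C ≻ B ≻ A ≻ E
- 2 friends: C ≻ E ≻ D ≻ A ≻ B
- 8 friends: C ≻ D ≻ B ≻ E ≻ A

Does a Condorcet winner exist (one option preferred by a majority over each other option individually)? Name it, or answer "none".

D

D vs B: 19–9 for D.
D vs C: 18–10 for D.
D vs A: 28–0 for D.
D vs E: 26–2 for D.
D beats every other option head-to-head.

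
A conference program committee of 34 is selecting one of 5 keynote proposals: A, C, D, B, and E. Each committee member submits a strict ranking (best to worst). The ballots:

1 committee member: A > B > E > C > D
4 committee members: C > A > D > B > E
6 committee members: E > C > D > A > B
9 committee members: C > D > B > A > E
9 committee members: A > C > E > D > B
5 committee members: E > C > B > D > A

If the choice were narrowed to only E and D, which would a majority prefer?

E

Voters preferring E to D: 21; preferring D to E: 13.
E wins the head-to-head.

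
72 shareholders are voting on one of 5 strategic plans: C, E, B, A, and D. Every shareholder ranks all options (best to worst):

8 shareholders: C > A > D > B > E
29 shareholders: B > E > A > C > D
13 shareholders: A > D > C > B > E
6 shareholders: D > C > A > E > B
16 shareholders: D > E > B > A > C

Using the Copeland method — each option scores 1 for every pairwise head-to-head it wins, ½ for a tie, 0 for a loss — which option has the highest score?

B

C: beats D; loses to E, B, and A → score 1.
E: beats C and A; loses to B and D → score 2.
B: beats C, E, and A; loses to D → score 3.
A: beats C and D; loses to E and B → score 2.
D: beats E and B; loses to C and A → score 2.
B has the best pairwise record.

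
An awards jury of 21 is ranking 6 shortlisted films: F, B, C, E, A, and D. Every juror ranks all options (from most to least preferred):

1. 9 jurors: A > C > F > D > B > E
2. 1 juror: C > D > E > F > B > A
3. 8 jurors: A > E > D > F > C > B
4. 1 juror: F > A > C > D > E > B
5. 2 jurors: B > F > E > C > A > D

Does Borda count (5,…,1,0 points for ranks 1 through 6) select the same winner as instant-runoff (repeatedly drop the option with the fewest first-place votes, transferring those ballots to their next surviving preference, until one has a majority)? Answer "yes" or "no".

yes

Borda — scores: F 58, B 20, C 56, E 42, A 91, D 48. Winner: A.
Instant-runoff — R1 F 1, B 2, C 1, E 0, A 17, D 0 (A winner). Winner: A.
The two methods agree.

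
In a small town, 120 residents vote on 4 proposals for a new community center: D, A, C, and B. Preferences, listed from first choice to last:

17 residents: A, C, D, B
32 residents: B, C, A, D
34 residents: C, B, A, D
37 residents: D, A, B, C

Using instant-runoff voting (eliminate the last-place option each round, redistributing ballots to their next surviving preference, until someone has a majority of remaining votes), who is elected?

C

Round 1: D 37, A 17, C 34, B 32. Eliminate A.
Round 2: D 37, C 51, B 32. Eliminate B.
Round 3: D 37, C 83. C has a majority.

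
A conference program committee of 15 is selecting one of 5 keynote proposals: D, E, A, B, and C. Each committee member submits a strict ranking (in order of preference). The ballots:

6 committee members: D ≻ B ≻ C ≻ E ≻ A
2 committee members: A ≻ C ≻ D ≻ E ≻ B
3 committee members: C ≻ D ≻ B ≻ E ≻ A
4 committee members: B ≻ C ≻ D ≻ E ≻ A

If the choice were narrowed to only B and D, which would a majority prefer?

D

Voters preferring B to D: 4; preferring D to B: 11.
D wins the head-to-head.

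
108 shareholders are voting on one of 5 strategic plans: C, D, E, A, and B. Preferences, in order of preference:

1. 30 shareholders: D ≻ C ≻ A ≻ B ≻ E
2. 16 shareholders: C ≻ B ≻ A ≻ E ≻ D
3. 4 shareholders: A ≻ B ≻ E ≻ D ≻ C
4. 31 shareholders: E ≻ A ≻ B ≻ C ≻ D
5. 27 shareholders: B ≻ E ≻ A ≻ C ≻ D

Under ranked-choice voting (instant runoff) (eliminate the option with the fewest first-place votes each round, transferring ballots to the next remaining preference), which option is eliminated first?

A

Round 1: C 16, D 30, E 31, A 4, B 27. Eliminate A.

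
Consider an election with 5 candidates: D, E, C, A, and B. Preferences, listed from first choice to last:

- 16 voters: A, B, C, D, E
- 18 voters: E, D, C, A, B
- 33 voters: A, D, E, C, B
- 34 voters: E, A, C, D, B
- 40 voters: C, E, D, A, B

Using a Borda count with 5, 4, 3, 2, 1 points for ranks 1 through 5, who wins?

E

D: 16·2 + 18·4 + 33·4 + 34·2 + 40·3 = 424
E: 16·1 + 18·5 + 33·3 + 34·5 + 40·4 = 535
C: 16·3 + 18·3 + 33·2 + 34·3 + 40·5 = 470
A: 16·5 + 18·2 + 33·5 + 34·4 + 40·2 = 497
B: 16·4 + 18·1 + 33·1 + 34·1 + 40·1 = 189
E has the highest Borda score (535).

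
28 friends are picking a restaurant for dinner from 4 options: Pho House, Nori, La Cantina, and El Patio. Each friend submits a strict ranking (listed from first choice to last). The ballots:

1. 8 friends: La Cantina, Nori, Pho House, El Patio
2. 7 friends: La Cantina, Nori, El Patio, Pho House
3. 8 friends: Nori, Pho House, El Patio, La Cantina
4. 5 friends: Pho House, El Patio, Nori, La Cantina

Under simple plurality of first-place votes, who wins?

La Cantina

First-place votes: Pho House 5, Nori 8, La Cantina 15, El Patio 0.
La Cantina has the most first-place votes.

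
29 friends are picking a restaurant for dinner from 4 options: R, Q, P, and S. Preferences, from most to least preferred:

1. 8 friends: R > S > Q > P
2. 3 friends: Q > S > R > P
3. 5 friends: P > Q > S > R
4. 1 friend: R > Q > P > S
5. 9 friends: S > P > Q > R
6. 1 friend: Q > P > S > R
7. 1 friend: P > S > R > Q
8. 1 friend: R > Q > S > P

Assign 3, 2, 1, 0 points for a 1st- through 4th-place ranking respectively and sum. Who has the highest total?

R: 8·3 + 3·1 + 5·0 + 1·3 + 9·0 + 1·0 + 1·1 + 1·3 = 34
Q: 8·1 + 3·3 + 5·2 + 1·2 + 9·1 + 1·3 + 1·0 + 1·2 = 43
P: 8·0 + 3·0 + 5·3 + 1·1 + 9·2 + 1·2 + 1·3 + 1·0 = 39
S: 8·2 + 3·2 + 5·1 + 1·0 + 9·3 + 1·1 + 1·2 + 1·1 = 58
S has the highest Borda score (58).

S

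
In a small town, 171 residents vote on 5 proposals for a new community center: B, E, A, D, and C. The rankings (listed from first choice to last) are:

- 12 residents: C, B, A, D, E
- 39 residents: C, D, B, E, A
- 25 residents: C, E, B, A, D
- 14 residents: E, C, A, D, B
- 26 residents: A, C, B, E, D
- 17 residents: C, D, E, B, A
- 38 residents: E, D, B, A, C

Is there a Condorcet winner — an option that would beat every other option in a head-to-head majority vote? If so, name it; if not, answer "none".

C

C vs B: 133–38 for C.
C vs E: 119–52 for C.
C vs A: 107–64 for C.
C vs D: 133–38 for C.
C beats every other option head-to-head.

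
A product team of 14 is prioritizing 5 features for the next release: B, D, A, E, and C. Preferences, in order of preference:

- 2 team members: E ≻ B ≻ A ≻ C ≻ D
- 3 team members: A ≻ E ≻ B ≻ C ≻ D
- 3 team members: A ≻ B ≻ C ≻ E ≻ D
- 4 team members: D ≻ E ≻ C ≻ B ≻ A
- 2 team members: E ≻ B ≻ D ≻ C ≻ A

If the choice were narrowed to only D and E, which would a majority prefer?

Voters preferring D to E: 4; preferring E to D: 10.
E wins the head-to-head.

E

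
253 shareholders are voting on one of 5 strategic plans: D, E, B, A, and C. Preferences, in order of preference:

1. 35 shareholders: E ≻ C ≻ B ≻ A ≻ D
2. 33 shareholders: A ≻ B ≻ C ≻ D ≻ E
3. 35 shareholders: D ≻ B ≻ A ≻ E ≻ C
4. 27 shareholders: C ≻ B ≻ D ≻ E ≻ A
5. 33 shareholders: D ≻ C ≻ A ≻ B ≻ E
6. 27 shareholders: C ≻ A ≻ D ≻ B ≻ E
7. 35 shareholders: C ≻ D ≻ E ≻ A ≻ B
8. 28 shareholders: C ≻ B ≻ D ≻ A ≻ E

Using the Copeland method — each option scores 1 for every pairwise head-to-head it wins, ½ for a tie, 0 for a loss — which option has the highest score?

D: beats E, B, and A; loses to C → score 3.
E: loses to D, B, A, and C → score 0.
B: beats E; loses to D, A, and C → score 1.
A: beats E and B; loses to D and C → score 2.
C: beats D, E, B, and A → score 4.
C has the best pairwise record.

C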